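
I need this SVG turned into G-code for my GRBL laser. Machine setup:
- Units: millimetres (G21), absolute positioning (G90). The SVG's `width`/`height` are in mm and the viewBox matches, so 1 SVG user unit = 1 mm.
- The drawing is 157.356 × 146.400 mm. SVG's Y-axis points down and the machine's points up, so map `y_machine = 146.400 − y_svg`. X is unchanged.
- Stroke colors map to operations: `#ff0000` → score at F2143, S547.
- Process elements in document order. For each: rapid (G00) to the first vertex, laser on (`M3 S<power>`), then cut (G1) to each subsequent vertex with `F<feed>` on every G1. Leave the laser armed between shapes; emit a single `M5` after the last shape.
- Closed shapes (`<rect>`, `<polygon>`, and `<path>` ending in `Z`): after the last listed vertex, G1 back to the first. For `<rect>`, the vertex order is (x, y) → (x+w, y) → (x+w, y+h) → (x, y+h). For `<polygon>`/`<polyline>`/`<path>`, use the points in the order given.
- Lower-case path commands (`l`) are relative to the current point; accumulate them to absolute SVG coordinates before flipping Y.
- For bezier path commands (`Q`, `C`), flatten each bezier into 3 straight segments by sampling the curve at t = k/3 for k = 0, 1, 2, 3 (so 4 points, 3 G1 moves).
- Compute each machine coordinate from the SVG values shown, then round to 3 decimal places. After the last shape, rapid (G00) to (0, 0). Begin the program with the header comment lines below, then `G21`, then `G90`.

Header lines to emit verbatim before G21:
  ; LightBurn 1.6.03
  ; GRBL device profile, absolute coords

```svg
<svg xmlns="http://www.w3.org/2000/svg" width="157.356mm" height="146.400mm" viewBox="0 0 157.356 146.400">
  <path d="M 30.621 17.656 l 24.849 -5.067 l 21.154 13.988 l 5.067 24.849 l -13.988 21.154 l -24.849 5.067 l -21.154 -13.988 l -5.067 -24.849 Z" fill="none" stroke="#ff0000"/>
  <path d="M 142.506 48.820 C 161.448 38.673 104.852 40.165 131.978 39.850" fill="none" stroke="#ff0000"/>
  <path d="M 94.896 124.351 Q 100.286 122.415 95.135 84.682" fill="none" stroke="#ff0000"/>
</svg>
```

; LightBurn 1.6.03
; GRBL device profile, absolute coords
G21
G90
G00 X30.621 Y128.744
M3 S547
G1 X55.470 Y133.811 F2143
G1 X76.624 Y119.823 F2143
G1 X81.691 Y94.974 F2143
G1 X67.703 Y73.820 F2143
G1 X42.854 Y68.753 F2143
G1 X21.700 Y82.741 F2143
G1 X16.633 Y107.590 F2143
G1 X30.621 Y128.744 F2143
G00 X142.506 Y97.580
M3 S547
G1 X142.167 Y104.345 F2143
G1 X126.861 Y106.339 F2143
G1 X131.978 Y106.550 F2143
G00 X94.896 Y22.049
M3 S547
G1 X97.318 Y27.317 F2143
G1 X97.398 Y40.540 F2143
G1 X95.135 Y61.718 F2143
M5
G00 X0.000 Y0.000

1 u = 1 mm; y_m = 146.400 − y.

[1] `<path>` regular polygon, #ff0000→score S547 F2143: (30.621,128.744) → (55.470,133.811) → (76.624,119.823) → (81.691,94.974) → (67.703,73.820) → (42.854,68.753) → (21.700,82.741) → (16.633,107.590) → (30.621,128.744) (closed)

[2] `<path>` cubic bezier, #ff0000→score S547 F2143: (142.506,97.580) → (142.167,104.345) → (126.861,106.339) → (131.978,106.550)

[3] `<path>` quadratic bezier, #ff0000→score S547 F2143: (94.896,22.049) → (97.318,27.317) → (97.398,40.540) → (95.135,61.718)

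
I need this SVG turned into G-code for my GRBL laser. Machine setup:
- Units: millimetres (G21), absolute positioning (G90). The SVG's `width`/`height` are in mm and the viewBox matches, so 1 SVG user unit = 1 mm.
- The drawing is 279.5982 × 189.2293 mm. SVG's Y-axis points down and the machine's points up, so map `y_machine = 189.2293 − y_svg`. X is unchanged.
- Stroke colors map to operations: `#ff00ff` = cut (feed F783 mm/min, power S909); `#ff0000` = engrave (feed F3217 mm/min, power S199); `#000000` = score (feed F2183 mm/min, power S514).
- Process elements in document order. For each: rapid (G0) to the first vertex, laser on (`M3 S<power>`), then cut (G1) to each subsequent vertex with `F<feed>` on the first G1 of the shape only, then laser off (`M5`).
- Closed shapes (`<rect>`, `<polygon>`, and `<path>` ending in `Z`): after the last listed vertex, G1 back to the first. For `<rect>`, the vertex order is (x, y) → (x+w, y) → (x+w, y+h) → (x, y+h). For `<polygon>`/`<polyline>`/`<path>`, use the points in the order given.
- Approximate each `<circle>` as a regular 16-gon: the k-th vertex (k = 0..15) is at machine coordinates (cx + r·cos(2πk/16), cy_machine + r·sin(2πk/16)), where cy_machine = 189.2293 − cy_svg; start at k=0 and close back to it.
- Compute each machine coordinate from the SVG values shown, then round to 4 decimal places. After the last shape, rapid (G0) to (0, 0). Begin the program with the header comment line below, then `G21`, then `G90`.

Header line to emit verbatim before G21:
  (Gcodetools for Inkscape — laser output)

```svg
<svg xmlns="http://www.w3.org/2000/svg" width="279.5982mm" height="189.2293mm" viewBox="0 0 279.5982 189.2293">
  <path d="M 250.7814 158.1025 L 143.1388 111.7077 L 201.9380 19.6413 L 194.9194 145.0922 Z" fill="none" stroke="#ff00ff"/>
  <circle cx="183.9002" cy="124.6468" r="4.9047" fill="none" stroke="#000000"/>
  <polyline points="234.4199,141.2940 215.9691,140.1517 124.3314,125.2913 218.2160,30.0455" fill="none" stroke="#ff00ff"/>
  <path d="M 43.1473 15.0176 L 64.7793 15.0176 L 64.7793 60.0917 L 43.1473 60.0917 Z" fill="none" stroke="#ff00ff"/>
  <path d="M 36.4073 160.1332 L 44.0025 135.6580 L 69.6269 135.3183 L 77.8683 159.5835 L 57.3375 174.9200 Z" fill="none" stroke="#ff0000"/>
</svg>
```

(Gcodetools for Inkscape — laser output)
G21
G90
G0 X250.7814 Y31.1268
M3 S909
G1 X143.1388 Y77.5216 F783
G1 X201.9380 Y169.5880
G1 X194.9194 Y44.1371
G1 X250.7814 Y31.1268
M5
G0 X188.8049 Y64.5825
M3 S514
G1 X188.4316 Y66.4594 F2183
G1 X187.3683 Y68.0506
G1 X185.7771 Y69.1139
G1 X183.9002 Y69.4872
G1 X182.0233 Y69.1139
G1 X180.4321 Y68.0506
G1 X179.3688 Y66.4594
G1 X178.9955 Y64.5825
G1 X179.3688 Y62.7056
G1 X180.4321 Y61.1144
G1 X182.0233 Y60.0511
G1 X183.9002 Y59.6778
G1 X185.7771 Y60.0511
G1 X187.3683 Y61.1144
G1 X188.4316 Y62.7056
G1 X188.8049 Y64.5825
M5
G0 X234.4199 Y47.9353
M3 S909
G1 X215.9691 Y49.0776 F783
G1 X124.3314 Y63.9380
G1 X218.2160 Y159.1838
M5
G0 X43.1473 Y174.2117
M3 S909
G1 X64.7793 Y174.2117 F783
G1 X64.7793 Y129.1376
G1 X43.1473 Y129.1376
G1 X43.1473 Y174.2117
M5
G0 X36.4073 Y29.0961
M3 S199
G1 X44.0025 Y53.5713 F3217
G1 X69.6269 Y53.9110
G1 X77.8683 Y29.6458
G1 X57.3375 Y14.3093
G1 X36.4073 Y29.0961
M5
G0 X0.0000 Y0.0000

Since the viewBox matches the mm dimensions, user units are millimetres directly. The only transform is the Y-flip y_m = 189.2293 − y_svg.

Shape 1 is a closed polygon drawn with `<path>`. Its stroke #ff00ff means cut at S909, F783. After flipping Y the toolpath is (250.7814,31.1268) → (143.1388,77.5216) → (201.9380,169.5880) → (194.9194,44.1371) → (250.7814,31.1268), returning to the start.

Shape 2 is a circle drawn with `<circle>`. Its stroke #000000 means score at S514, F2183. After flipping Y the toolpath is (188.8049,64.5825) → (188.4316,66.4594) → (187.3683,68.0506) → (185.7771,69.1139) → (183.9002,69.4872) → (182.0233,69.1139) → (180.4321,68.0506) → (179.3688,66.4594) → (178.9955,64.5825) → (179.3688,62.7056) → (180.4321,61.1144) → (182.0233,60.0511) → (183.9002,59.6778) → (185.7771,60.0511) → (187.3683,61.1144) → (188.4316,62.7056) → (188.8049,64.5825), returning to the start.

Shape 3 is a open polyline drawn with `<polyline>`. Its stroke #ff00ff means cut at S909, F783. After flipping Y the toolpath is (234.4199,47.9353) → (215.9691,49.0776) → (124.3314,63.9380) → (218.2160,159.1838).

Shape 4 is a rectangle drawn with `<path>`. Its stroke #ff00ff means cut at S909, F783. After flipping Y the toolpath is (43.1473,174.2117) → (64.7793,174.2117) → (64.7793,129.1376) → (43.1473,129.1376) → (43.1473,174.2117), returning to the start.

Shape 5 is a regular polygon drawn with `<path>`. Its stroke #ff0000 means engrave at S199, F3217. After flipping Y the toolpath is (36.4073,29.0961) → (44.0025,53.5713) → (69.6269,53.9110) → (77.8683,29.6458) → (57.3375,14.3093) → (36.4073,29.0961), returning to the start.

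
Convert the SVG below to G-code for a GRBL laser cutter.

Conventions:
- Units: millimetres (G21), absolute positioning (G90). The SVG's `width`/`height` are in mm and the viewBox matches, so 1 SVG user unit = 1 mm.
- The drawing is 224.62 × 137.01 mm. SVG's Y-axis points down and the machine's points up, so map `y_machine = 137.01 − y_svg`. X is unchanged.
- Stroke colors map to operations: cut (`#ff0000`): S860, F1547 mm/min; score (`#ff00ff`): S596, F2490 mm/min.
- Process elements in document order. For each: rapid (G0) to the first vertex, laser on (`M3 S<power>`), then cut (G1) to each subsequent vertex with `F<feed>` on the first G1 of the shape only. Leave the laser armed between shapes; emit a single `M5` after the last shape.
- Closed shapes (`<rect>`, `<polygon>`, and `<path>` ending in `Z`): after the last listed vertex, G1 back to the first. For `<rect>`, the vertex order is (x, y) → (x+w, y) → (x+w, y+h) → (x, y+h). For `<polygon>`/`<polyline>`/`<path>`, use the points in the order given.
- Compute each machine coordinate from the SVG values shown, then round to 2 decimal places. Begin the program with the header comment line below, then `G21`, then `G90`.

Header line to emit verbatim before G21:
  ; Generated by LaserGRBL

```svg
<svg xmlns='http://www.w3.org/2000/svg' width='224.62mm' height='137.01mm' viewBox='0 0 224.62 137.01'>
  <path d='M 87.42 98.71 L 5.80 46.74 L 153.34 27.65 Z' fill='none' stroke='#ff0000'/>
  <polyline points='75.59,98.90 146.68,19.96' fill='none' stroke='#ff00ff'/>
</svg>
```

; Generated by LaserGRBL
G21
G90
G0 X87.42 Y38.30
M3 S860
G1 X5.80 Y90.27 F1547
G1 X153.34 Y109.36
G1 X87.42 Y38.30
G0 X75.59 Y38.11
M3 S596
G1 X146.68 Y117.05 F2490
M5

viewBox `0 0 224.62 137.01` with mm width/height → 1 unit = 1 mm. Flip: y_m = 137.01 − y_svg.

**Shape 1** — `<path>` closed polygon, stroke `#ff0000` → cut (S860, F1547). Machine vertices: (87.42,38.30) → (5.80,90.27) → (153.34,109.36) → (87.42,38.30). Closed: final G1 returns to the first vertex.

**Shape 2** — `<polyline>` line segment, stroke `#ff00ff` → score (S596, F2490). Machine vertices: (75.59,38.11) → (146.68,117.05). Open path.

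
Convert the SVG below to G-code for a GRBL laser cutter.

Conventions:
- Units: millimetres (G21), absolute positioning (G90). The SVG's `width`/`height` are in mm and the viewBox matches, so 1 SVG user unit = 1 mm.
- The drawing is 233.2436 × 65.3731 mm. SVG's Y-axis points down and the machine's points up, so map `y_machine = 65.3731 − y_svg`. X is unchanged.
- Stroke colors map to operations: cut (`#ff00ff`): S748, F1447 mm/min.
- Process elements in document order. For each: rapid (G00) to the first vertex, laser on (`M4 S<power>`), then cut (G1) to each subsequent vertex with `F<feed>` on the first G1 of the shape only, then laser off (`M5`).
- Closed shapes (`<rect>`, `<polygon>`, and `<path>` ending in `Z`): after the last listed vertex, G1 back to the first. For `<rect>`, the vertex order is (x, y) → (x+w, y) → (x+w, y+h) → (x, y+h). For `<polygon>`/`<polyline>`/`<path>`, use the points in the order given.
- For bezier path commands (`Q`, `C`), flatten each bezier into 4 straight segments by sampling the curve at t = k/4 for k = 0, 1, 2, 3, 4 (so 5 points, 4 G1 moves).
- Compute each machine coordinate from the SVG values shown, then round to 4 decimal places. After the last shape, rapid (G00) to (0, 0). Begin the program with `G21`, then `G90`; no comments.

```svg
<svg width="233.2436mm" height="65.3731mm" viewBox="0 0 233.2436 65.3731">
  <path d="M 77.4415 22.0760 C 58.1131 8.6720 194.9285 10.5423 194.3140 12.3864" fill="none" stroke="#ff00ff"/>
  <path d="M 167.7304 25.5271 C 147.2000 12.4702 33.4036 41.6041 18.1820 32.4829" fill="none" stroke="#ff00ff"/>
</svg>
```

viewBox `0 0 233.2436 65.3731` with mm width/height → 1 unit = 1 mm. Flip: y_m = 65.3731 − y_svg.

**Shape 1** — `<path>` cubic bezier, stroke `#ff00ff` → cut (S748, F1447). Control points (SVG): P0=(77.4415,22.0760), P1=(58.1131,8.6720), P2=(194.9285,10.5423), P3=(194.3140,12.3864); sampled at t=k/4. Machine vertices: (77.4415,43.2971) → (87.6351,50.7252) → (128.8600,53.8599) → (173.5939,54.1356) → (194.3140,52.9867). Open path.

**Shape 2** — `<path>` cubic bezier, stroke `#ff00ff` → cut (S748, F1447). Control points (SVG): P0=(167.7304,25.5271), P1=(147.2000,12.4702), P2=(33.4036,41.6041), P3=(18.1820,32.4829); sampled at t=k/4. Machine vertices: (167.7304,39.8460) → (137.8427,42.9849) → (90.9654,37.8440) → (45.0835,31.9652) → (18.1820,32.8902). Open path.

G21
G90
G00 X77.4415 Y43.2971
M4 S748
G1 X87.6351 Y50.7252 F1447
G1 X128.8600 Y53.8599
G1 X173.5939 Y54.1356
G1 X194.3140 Y52.9867
M5
G00 X167.7304 Y39.8460
M4 S748
G1 X137.8427 Y42.9849 F1447
G1 X90.9654 Y37.8440
G1 X45.0835 Y31.9652
G1 X18.1820 Y32.8902
M5
G00 X0.0000 Y0.0000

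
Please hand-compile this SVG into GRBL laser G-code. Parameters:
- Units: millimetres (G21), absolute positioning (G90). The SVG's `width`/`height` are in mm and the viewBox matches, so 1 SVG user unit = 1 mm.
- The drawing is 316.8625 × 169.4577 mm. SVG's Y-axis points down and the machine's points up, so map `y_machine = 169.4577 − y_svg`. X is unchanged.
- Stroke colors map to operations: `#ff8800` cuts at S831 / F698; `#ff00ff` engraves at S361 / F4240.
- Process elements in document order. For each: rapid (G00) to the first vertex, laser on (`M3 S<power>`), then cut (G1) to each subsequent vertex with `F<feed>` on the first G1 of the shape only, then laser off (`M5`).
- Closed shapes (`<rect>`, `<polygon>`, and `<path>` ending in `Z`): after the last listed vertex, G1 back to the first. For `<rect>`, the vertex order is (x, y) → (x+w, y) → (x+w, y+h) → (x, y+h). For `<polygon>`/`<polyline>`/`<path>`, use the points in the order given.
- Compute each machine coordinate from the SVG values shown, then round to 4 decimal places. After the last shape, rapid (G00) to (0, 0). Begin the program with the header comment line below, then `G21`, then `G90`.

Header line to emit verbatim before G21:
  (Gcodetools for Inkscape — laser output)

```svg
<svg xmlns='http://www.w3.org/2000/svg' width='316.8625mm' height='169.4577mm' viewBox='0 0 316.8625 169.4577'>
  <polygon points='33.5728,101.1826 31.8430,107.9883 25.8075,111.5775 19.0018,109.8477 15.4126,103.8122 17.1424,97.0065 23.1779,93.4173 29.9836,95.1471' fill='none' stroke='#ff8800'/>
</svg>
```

1 u = 1 mm; y_m = 169.4577 − y.

[1] `<polygon>` regular polygon, #ff8800→cut S831 F698: (33.5728,68.2751) → (31.8430,61.4694) → (25.8075,57.8802) → (19.0018,59.6100) → (15.4126,65.6455) → (17.1424,72.4512) → (23.1779,76.0404) → (29.9836,74.3106) → (33.5728,68.2751) (closed)

(Gcodetools for Inkscape — laser output)
G21
G90
G00 X33.5728 Y68.2751
M3 S831
G1 X31.8430 Y61.4694 F698
G1 X25.8075 Y57.8802
G1 X19.0018 Y59.6100
G1 X15.4126 Y65.6455
G1 X17.1424 Y72.4512
G1 X23.1779 Y76.0404
G1 X29.9836 Y74.3106
G1 X33.5728 Y68.2751
M5
G00 X0.0000 Y0.0000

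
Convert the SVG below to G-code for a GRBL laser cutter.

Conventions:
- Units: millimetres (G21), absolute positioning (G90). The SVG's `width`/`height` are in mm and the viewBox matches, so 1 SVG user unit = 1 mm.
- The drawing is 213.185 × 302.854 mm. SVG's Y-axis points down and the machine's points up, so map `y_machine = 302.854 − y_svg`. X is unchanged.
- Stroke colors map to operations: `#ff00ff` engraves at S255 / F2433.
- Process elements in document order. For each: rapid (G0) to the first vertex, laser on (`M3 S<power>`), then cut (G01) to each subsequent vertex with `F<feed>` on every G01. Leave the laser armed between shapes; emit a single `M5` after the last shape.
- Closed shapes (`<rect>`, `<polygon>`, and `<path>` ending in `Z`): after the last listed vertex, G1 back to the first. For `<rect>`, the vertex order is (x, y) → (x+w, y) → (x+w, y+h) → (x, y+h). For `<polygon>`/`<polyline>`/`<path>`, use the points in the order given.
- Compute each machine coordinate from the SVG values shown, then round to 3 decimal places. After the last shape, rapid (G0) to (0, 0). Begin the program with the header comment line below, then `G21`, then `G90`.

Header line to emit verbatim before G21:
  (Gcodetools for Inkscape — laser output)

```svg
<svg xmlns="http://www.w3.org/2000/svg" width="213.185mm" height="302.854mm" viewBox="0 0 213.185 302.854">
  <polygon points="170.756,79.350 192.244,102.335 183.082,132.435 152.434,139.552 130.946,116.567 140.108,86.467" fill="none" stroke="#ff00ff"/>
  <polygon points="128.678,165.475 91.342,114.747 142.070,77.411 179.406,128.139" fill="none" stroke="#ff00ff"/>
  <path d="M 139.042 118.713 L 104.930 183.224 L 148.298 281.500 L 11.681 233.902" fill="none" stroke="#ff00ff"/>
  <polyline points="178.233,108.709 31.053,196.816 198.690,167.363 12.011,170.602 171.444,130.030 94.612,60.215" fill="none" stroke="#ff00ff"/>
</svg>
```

(Gcodetools for Inkscape — laser output)
G21
G90
G0 X170.756 Y223.504
M3 S255
G01 X192.244 Y200.519 F2433
G01 X183.082 Y170.419 F2433
G01 X152.434 Y163.302 F2433
G01 X130.946 Y186.287 F2433
G01 X140.108 Y216.387 F2433
G01 X170.756 Y223.504 F2433
G0 X128.678 Y137.379
M3 S255
G01 X91.342 Y188.107 F2433
G01 X142.070 Y225.443 F2433
G01 X179.406 Y174.715 F2433
G01 X128.678 Y137.379 F2433
G0 X139.042 Y184.141
M3 S255
G01 X104.930 Y119.630 F2433
G01 X148.298 Y21.354 F2433
G01 X11.681 Y68.952 F2433
G0 X178.233 Y194.145
M3 S255
G01 X31.053 Y106.038 F2433
G01 X198.690 Y135.491 F2433
G01 X12.011 Y132.252 F2433
G01 X171.444 Y172.824 F2433
G01 X94.612 Y242.639 F2433
M5
G0 X0.000 Y0.000

1 u = 1 mm; y_m = 302.854 − y.

[1] `<polygon>` regular polygon, #ff00ff→engrave S255 F2433: (170.756,223.504) → (192.244,200.519) → (183.082,170.419) → (152.434,163.302) → (130.946,186.287) → (140.108,216.387) → (170.756,223.504) (closed)

[2] `<polygon>` regular polygon, #ff00ff→engrave S255 F2433: (128.678,137.379) → (91.342,188.107) → (142.070,225.443) → (179.406,174.715) → (128.678,137.379) (closed)

[3] `<path>` open polyline, #ff00ff→engrave S255 F2433: (139.042,184.141) → (104.930,119.630) → (148.298,21.354) → (11.681,68.952)

[4] `<polyline>` open polyline, #ff00ff→engrave S255 F2433: (178.233,194.145) → (31.053,106.038) → (198.690,135.491) → (12.011,132.252) → (171.444,172.824) → (94.612,242.639)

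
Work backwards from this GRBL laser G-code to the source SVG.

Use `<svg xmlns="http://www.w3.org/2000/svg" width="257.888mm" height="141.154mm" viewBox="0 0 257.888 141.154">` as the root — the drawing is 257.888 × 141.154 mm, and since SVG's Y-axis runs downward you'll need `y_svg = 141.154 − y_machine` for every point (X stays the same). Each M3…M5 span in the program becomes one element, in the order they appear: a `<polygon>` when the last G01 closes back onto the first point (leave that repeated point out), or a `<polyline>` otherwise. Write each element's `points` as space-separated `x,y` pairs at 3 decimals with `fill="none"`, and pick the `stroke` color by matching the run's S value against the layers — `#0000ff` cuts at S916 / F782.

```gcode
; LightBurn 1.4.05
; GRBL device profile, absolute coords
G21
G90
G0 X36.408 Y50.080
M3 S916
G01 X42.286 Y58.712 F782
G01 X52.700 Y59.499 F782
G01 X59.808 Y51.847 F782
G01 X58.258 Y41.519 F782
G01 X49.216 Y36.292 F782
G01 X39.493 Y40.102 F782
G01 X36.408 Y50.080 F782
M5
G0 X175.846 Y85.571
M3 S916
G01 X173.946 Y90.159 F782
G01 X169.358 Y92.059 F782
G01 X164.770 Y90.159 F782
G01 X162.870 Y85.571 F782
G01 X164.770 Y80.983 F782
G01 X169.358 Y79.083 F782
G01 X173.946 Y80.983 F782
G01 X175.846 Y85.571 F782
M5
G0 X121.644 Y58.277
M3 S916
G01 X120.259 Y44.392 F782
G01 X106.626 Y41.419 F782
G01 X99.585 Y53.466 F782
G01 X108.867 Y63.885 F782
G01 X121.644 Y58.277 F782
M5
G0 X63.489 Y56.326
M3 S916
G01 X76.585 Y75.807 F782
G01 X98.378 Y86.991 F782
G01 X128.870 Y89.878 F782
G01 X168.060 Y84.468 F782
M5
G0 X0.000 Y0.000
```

y_svg = 141.154 − y_m. Every run uses S916, so all elements get stroke `#0000ff` (cut).

[1] closed run; points: 36.408,91.074 42.286,82.442 52.700,81.655 59.808,89.307 58.258,99.635 49.216,104.862 39.493,101.052

[2] closed run; points: 175.846,55.583 173.946,50.995 169.358,49.095 164.770,50.995 162.870,55.583 164.770,60.171 169.358,62.071 173.946,60.171

[3] closed run; points: 121.644,82.877 120.259,96.762 106.626,99.735 99.585,87.688 108.867,77.269

[4] open run; points: 63.489,84.828 76.585,65.347 98.378,54.163 128.870,51.276 168.060,56.686

<svg xmlns="http://www.w3.org/2000/svg" width="257.888mm" height="141.154mm" viewBox="0 0 257.888 141.154">
  <polygon points="36.408,91.074 42.286,82.442 52.700,81.655 59.808,89.307 58.258,99.635 49.216,104.862 39.493,101.052" fill="none" stroke="#0000ff"/>
  <polygon points="175.846,55.583 173.946,50.995 169.358,49.095 164.770,50.995 162.870,55.583 164.770,60.171 169.358,62.071 173.946,60.171" fill="none" stroke="#0000ff"/>
  <polygon points="121.644,82.877 120.259,96.762 106.626,99.735 99.585,87.688 108.867,77.269" fill="none" stroke="#0000ff"/>
  <polyline points="63.489,84.828 76.585,65.347 98.378,54.163 128.870,51.276 168.060,56.686" fill="none" stroke="#0000ff"/>
</svg>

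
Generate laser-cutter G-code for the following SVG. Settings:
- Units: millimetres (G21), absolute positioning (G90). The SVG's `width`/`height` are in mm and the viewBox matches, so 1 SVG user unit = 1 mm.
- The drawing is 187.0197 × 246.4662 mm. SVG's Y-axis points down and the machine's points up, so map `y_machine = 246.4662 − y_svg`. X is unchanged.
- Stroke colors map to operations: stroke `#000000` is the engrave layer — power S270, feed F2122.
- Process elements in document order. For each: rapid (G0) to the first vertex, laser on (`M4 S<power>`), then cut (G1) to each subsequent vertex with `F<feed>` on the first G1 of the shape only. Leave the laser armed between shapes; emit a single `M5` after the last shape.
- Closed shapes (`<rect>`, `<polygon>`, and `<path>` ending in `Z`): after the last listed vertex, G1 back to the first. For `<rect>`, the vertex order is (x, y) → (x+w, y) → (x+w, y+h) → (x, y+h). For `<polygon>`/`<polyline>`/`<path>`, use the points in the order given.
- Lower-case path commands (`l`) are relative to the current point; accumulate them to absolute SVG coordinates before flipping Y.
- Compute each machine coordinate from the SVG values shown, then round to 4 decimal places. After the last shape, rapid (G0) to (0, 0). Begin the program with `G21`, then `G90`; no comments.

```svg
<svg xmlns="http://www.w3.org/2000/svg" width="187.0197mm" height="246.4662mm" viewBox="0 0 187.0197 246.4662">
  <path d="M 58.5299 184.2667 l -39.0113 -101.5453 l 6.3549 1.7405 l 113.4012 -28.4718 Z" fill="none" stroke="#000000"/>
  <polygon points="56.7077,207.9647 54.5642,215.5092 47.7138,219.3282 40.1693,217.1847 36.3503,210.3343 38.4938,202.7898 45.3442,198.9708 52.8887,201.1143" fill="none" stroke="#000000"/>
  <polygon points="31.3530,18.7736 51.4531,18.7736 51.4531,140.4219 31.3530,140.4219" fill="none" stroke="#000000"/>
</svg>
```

viewBox `0 0 187.0197 246.4662` with mm width/height → 1 unit = 1 mm. Flip: y_m = 246.4662 − y_svg.

**Shape 1** — `<path>` closed polygon, stroke `#000000` → engrave (S270, F2122). Machine vertices: (58.5299,62.1995) → (19.5186,163.7448) → (25.8735,162.0043) → (139.2747,190.4761) → (58.5299,62.1995). Closed: final G1 returns to the first vertex.

**Shape 2** — `<polygon>` regular polygon, stroke `#000000` → engrave (S270, F2122). Machine vertices: (56.7077,38.5015) → (54.5642,30.9570) → (47.7138,27.1380) → (40.1693,29.2815) → (36.3503,36.1319) → (38.4938,43.6764) → (45.3442,47.4954) → (52.8887,45.3519) → (56.7077,38.5015). Closed: final G1 returns to the first vertex.

**Shape 3** — `<polygon>` rectangle, stroke `#000000` → engrave (S270, F2122). Machine vertices: (31.3530,227.6926) → (51.4531,227.6926) → (51.4531,106.0443) → (31.3530,106.0443) → (31.3530,227.6926). Closed: final G1 returns to the first vertex.

G21
G90
G0 X58.5299 Y62.1995
M4 S270
G1 X19.5186 Y163.7448 F2122
G1 X25.8735 Y162.0043
G1 X139.2747 Y190.4761
G1 X58.5299 Y62.1995
G0 X56.7077 Y38.5015
M4 S270
G1 X54.5642 Y30.9570 F2122
G1 X47.7138 Y27.1380
G1 X40.1693 Y29.2815
G1 X36.3503 Y36.1319
G1 X38.4938 Y43.6764
G1 X45.3442 Y47.4954
G1 X52.8887 Y45.3519
G1 X56.7077 Y38.5015
G0 X31.3530 Y227.6926
M4 S270
G1 X51.4531 Y227.6926 F2122
G1 X51.4531 Y106.0443
G1 X31.3530 Y106.0443
G1 X31.3530 Y227.6926
M5
G0 X0.0000 Y0.0000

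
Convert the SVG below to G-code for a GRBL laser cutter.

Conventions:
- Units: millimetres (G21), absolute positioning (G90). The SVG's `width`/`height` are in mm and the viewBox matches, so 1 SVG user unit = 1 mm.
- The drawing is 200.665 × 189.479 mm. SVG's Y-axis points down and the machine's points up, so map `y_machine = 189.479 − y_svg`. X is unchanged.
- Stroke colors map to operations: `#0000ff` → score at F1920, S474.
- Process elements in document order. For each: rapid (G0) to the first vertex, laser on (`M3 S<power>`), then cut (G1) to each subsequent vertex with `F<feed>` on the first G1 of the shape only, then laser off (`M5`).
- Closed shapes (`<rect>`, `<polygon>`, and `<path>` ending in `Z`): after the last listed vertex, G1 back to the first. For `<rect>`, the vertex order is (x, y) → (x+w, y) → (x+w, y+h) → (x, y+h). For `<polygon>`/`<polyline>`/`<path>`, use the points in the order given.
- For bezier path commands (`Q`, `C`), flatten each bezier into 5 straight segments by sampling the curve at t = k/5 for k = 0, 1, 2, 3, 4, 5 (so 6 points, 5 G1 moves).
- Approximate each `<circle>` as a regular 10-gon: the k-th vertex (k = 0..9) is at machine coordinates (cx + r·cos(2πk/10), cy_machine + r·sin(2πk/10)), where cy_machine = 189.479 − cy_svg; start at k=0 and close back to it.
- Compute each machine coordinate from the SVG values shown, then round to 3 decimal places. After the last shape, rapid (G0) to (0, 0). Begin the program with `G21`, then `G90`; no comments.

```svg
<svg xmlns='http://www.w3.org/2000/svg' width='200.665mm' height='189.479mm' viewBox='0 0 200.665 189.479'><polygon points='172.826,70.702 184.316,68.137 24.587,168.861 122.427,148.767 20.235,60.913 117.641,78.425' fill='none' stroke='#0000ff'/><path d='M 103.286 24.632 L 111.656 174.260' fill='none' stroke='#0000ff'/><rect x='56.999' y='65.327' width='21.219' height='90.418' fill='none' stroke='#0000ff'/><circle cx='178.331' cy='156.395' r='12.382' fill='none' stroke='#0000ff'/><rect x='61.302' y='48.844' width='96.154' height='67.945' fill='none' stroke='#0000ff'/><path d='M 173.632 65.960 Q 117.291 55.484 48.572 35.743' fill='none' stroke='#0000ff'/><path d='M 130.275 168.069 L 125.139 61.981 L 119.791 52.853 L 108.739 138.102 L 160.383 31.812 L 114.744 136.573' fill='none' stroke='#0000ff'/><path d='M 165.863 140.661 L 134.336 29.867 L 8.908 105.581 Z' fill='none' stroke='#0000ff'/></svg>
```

G21
G90
G0 X172.826 Y118.777
M3 S474
G1 X184.316 Y121.342 F1920
G1 X24.587 Y20.618
G1 X122.427 Y40.712
G1 X20.235 Y128.566
G1 X117.641 Y111.054
G1 X172.826 Y118.777
M5
G0 X103.286 Y164.847
M3 S474
G1 X111.656 Y15.219 F1920
M5
G0 X56.999 Y124.152
M3 S474
G1 X78.218 Y124.152 F1920
G1 X78.218 Y33.734
G1 X56.999 Y33.734
G1 X56.999 Y124.152
M5
G0 X190.713 Y33.084
M3 S474
G1 X188.348 Y40.362 F1920
G1 X182.157 Y44.860
G1 X174.505 Y44.860
G1 X168.314 Y40.362
G1 X165.949 Y33.084
G1 X168.314 Y25.806
G1 X174.505 Y21.308
G1 X182.157 Y21.308
G1 X188.348 Y25.806
G1 X190.713 Y33.084
M5
G0 X61.302 Y140.635
M3 S474
G1 X157.456 Y140.635 F1920
G1 X157.456 Y72.690
G1 X61.302 Y72.690
G1 X61.302 Y140.635
M5
G0 X173.632 Y123.519
M3 S474
G1 X150.600 Y128.080 F1920
G1 X126.579 Y133.382
G1 X101.567 Y139.426
G1 X75.564 Y146.210
G1 X48.572 Y153.736
M5
G0 X130.275 Y21.410
M3 S474
G1 X125.139 Y127.498 F1920
G1 X119.791 Y136.626
G1 X108.739 Y51.377
G1 X160.383 Y157.667
G1 X114.744 Y52.906
M5
G0 X165.863 Y48.818
M3 S474
G1 X134.336 Y159.612 F1920
G1 X8.908 Y83.898
G1 X165.863 Y48.818
M5
G0 X0.000 Y0.000

1 u = 1 mm; y_m = 189.479 − y.

[1] `<polygon>` closed polygon, #0000ff→score S474 F1920: (172.826,118.777) → (184.316,121.342) → (24.587,20.618) → (122.427,40.712) → (20.235,128.566) → (117.641,111.054) → (172.826,118.777) (closed)

[2] `<path>` line segment, #0000ff→score S474 F1920: (103.286,164.847) → (111.656,15.219)

[3] `<rect>` rectangle, #0000ff→score S474 F1920: (56.999,124.152) → (78.218,124.152) → (78.218,33.734) → (56.999,33.734) → (56.999,124.152) (closed)

[4] `<circle>` circle, #0000ff→score S474 F1920: (190.713,33.084) → (188.348,40.362) → (182.157,44.860) → (174.505,44.860) → (168.314,40.362) → (165.949,33.084) → (168.314,25.806) → (174.505,21.308) → (182.157,21.308) → (188.348,25.806) → (190.713,33.084) (closed)

[5] `<rect>` rectangle, #0000ff→score S474 F1920: (61.302,140.635) → (157.456,140.635) → (157.456,72.690) → (61.302,72.690) → (61.302,140.635) (closed)

[6] `<path>` quadratic bezier, #0000ff→score S474 F1920: (173.632,123.519) → (150.600,128.080) → (126.579,133.382) → (101.567,139.426) → (75.564,146.210) → (48.572,153.736)

[7] `<path>` open polyline, #0000ff→score S474 F1920: (130.275,21.410) → (125.139,127.498) → (119.791,136.626) → (108.739,51.377) → (160.383,157.667) → (114.744,52.906)

[8] `<path>` closed polygon, #0000ff→score S474 F1920: (165.863,48.818) → (134.336,159.612) → (8.908,83.898) → (165.863,48.818) (closed)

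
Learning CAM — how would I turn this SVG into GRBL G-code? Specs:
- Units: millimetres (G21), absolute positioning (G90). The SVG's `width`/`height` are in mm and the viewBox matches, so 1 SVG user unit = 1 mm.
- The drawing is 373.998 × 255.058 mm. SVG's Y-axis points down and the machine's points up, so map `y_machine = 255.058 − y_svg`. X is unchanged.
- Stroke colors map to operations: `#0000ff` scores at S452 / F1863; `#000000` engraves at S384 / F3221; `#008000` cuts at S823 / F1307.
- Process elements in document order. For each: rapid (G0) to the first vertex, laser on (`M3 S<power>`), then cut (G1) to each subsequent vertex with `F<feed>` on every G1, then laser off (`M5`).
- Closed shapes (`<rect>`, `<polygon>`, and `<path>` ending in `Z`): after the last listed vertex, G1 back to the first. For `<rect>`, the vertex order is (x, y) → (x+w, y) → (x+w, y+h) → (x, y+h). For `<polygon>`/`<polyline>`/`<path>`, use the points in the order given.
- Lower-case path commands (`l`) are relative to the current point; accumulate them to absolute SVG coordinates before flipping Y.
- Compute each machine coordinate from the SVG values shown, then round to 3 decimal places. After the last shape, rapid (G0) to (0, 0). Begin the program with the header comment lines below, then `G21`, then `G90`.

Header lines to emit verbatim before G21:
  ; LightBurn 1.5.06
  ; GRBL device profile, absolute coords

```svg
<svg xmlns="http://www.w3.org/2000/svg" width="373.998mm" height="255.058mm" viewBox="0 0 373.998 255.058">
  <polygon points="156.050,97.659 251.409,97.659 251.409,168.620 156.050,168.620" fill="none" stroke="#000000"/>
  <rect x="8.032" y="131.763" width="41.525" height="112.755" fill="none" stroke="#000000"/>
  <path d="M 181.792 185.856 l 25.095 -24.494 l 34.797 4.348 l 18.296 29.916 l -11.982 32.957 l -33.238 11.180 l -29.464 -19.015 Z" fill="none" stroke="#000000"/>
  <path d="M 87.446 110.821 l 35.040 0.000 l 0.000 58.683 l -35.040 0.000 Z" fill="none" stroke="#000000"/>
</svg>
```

1 u = 1 mm; y_m = 255.058 − y.

[1] `<polygon>` rectangle, #000000→engrave S384 F3221: (156.050,157.399) → (251.409,157.399) → (251.409,86.438) → (156.050,86.438) → (156.050,157.399) (closed)

[2] `<rect>` rectangle, #000000→engrave S384 F3221: (8.032,123.295) → (49.557,123.295) → (49.557,10.540) → (8.032,10.540) → (8.032,123.295) (closed)

[3] `<path>` regular polygon, #000000→engrave S384 F3221: (181.792,69.202) → (206.887,93.696) → (241.684,89.348) → (259.980,59.432) → (247.998,26.475) → (214.760,15.295) → (185.296,34.310) → (181.792,69.202) (closed)

[4] `<path>` rectangle, #000000→engrave S384 F3221: (87.446,144.237) → (122.486,144.237) → (122.486,85.554) → (87.446,85.554) → (87.446,144.237) (closed)

; LightBurn 1.5.06
; GRBL device profile, absolute coords
G21
G90
G0 X156.050 Y157.399
M3 S384
G1 X251.409 Y157.399 F3221
G1 X251.409 Y86.438 F3221
G1 X156.050 Y86.438 F3221
G1 X156.050 Y157.399 F3221
M5
G0 X8.032 Y123.295
M3 S384
G1 X49.557 Y123.295 F3221
G1 X49.557 Y10.540 F3221
G1 X8.032 Y10.540 F3221
G1 X8.032 Y123.295 F3221
M5
G0 X181.792 Y69.202
M3 S384
G1 X206.887 Y93.696 F3221
G1 X241.684 Y89.348 F3221
G1 X259.980 Y59.432 F3221
G1 X247.998 Y26.475 F3221
G1 X214.760 Y15.295 F3221
G1 X185.296 Y34.310 F3221
G1 X181.792 Y69.202 F3221
M5
G0 X87.446 Y144.237
M3 S384
G1 X122.486 Y144.237 F3221
G1 X122.486 Y85.554 F3221
G1 X87.446 Y85.554 F3221
G1 X87.446 Y144.237 F3221
M5
G0 X0.000 Y0.000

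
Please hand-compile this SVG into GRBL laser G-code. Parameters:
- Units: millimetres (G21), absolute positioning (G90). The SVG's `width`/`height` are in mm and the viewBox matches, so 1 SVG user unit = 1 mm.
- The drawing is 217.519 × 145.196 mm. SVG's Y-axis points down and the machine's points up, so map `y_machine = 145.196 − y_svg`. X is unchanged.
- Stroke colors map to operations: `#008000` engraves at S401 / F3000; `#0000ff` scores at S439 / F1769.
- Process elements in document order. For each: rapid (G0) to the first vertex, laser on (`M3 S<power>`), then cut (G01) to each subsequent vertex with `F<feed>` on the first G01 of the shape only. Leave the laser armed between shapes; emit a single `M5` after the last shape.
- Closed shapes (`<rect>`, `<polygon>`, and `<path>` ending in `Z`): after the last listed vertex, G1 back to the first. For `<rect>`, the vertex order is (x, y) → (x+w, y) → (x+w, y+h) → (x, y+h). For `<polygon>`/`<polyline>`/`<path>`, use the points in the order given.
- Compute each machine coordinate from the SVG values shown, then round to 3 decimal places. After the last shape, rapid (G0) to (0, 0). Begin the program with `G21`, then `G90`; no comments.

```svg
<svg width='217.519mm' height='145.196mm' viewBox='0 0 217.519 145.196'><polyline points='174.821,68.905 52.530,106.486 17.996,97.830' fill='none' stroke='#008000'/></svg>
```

G21
G90
G0 X174.821 Y76.291
M3 S401
G01 X52.530 Y38.710 F3000
G01 X17.996 Y47.366
M5
G0 X0.000 Y0.000

viewBox `0 0 217.519 145.196` with mm width/height → 1 unit = 1 mm. Flip: y_m = 145.196 − y_svg.

**Shape 1** — `<polyline>` open polyline, stroke `#008000` → engrave (S401, F3000). Machine vertices: (174.821,76.291) → (52.530,38.710) → (17.996,47.366). Open path.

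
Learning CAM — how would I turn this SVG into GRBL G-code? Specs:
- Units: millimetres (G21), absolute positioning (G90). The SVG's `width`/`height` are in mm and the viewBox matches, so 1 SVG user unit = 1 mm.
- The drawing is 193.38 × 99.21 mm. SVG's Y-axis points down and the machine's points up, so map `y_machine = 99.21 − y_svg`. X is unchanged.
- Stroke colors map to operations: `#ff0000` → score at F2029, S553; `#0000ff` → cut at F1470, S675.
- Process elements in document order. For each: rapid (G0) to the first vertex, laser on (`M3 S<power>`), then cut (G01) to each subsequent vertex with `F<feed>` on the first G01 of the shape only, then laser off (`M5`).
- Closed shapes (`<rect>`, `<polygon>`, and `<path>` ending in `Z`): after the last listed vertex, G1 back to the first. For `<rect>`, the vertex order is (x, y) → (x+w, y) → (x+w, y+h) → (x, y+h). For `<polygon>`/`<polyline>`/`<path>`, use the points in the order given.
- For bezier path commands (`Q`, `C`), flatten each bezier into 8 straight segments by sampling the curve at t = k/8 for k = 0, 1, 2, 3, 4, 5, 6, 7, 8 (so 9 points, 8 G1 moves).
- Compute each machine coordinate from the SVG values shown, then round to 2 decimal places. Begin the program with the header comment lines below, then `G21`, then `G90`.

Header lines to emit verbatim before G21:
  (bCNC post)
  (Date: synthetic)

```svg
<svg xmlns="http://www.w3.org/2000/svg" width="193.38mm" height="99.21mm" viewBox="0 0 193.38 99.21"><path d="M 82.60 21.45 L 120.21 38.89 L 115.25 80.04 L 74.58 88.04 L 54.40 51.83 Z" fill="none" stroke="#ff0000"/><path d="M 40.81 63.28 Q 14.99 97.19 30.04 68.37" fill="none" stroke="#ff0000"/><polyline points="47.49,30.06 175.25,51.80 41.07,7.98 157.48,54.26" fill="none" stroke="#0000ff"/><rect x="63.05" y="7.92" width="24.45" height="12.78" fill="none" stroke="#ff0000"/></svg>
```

(bCNC post)
(Date: synthetic)
G21
G90
G0 X82.60 Y77.76
M3 S553
G01 X120.21 Y60.32 F2029
G01 X115.25 Y19.17
G01 X74.58 Y11.17
G01 X54.40 Y47.38
G01 X82.60 Y77.76
M5
G0 X40.81 Y35.93
M3 S553
G01 X34.99 Y28.43 F2029
G01 X30.45 Y22.90
G01 X27.19 Y19.32
G01 X25.21 Y17.70
G01 X24.50 Y18.05
G01 X25.07 Y20.35
G01 X26.92 Y24.62
G01 X30.04 Y30.84
M5
G0 X47.49 Y69.15
M3 S675
G01 X175.25 Y47.41 F1470
G01 X41.07 Y91.23
G01 X157.48 Y44.95
M5
G0 X63.05 Y91.29
M3 S553
G01 X87.50 Y91.29 F2029
G01 X87.50 Y78.51
G01 X63.05 Y78.51
G01 X63.05 Y91.29
M5

Since the viewBox matches the mm dimensions, user units are millimetres directly. The only transform is the Y-flip y_m = 99.21 − y_svg.

Shape 1 is a regular polygon drawn with `<path>`. Its stroke #ff0000 means score at S553, F2029. After flipping Y the toolpath is (82.60,77.76) → (120.21,60.32) → (115.25,19.17) → (74.58,11.17) → (54.40,47.38) → (82.60,77.76), returning to the start.

Shape 2 is a quadratic bezier drawn with `<path>`. Its stroke #ff0000 means score at S553, F2029. After flipping Y the toolpath is (40.81,35.93) → (34.99,28.43) → (30.45,22.90) → (27.19,19.32) → (25.21,17.70) → (24.50,18.05) → (25.07,20.35) → (26.92,24.62) → (30.04,30.84).

Shape 3 is a open polyline drawn with `<polyline>`. Its stroke #0000ff means cut at S675, F1470. After flipping Y the toolpath is (47.49,69.15) → (175.25,47.41) → (41.07,91.23) → (157.48,44.95).

Shape 4 is a rectangle drawn with `<rect>`. Its stroke #ff0000 means score at S553, F2029. After flipping Y the toolpath is (63.05,91.29) → (87.50,91.29) → (87.50,78.51) → (63.05,78.51) → (63.05,91.29), returning to the start.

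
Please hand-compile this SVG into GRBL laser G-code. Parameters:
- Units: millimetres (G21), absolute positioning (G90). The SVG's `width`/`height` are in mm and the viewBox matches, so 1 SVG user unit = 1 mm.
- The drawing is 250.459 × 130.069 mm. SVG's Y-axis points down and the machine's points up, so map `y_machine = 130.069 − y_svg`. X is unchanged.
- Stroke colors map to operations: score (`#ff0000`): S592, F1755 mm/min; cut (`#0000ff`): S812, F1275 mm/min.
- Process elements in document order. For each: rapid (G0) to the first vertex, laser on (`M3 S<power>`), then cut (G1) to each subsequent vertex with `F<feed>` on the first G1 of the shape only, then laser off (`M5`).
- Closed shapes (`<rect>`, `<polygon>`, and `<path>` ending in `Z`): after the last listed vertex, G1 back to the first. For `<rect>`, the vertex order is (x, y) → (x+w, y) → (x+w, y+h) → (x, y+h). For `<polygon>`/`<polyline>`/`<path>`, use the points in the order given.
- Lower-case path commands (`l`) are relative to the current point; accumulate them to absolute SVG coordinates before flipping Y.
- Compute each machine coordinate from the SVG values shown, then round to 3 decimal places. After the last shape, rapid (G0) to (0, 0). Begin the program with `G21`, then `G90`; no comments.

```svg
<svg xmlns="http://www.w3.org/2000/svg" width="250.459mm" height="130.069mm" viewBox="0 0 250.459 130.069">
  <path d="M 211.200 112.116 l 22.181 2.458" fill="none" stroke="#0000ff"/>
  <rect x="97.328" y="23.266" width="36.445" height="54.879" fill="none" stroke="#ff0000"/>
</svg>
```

1 u = 1 mm; y_m = 130.069 − y.

[1] `<path>` line segment, #0000ff→cut S812 F1275: (211.200,17.953) → (233.381,15.495)

[2] `<rect>` rectangle, #ff0000→score S592 F1755: (97.328,106.803) → (133.773,106.803) → (133.773,51.924) → (97.328,51.924) → (97.328,106.803) (closed)

G21
G90
G0 X211.200 Y17.953
M3 S812
G1 X233.381 Y15.495 F1275
M5
G0 X97.328 Y106.803
M3 S592
G1 X133.773 Y106.803 F1755
G1 X133.773 Y51.924
G1 X97.328 Y51.924
G1 X97.328 Y106.803
M5
G0 X0.000 Y0.000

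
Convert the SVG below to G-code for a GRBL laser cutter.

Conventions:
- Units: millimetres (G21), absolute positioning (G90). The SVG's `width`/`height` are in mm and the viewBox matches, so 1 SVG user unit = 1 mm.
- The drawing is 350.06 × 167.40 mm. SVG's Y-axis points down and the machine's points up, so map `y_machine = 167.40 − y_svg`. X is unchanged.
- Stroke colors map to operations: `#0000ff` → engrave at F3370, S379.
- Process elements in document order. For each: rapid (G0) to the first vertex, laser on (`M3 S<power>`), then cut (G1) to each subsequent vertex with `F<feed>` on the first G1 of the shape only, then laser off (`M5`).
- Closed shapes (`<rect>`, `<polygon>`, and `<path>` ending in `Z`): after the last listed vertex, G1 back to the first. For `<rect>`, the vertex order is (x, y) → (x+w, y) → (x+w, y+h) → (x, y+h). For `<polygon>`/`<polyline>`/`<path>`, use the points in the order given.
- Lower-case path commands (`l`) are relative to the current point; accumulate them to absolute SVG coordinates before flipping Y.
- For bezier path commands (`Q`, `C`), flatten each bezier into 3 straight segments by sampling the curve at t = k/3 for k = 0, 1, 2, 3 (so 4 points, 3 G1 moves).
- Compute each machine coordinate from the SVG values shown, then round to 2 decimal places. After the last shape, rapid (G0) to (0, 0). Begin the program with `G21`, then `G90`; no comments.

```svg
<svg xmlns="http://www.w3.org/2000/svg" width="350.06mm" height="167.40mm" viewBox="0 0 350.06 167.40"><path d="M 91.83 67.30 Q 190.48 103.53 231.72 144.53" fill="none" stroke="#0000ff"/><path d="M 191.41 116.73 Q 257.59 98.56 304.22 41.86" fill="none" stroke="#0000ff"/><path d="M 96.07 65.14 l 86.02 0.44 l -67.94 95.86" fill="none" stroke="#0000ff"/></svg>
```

G21
G90
G0 X91.83 Y100.10
M3 S379
G1 X151.22 Y75.42 F3370
G1 X197.85 Y49.67
G1 X231.72 Y22.87
M5
G0 X191.41 Y50.67
M3 S379
G1 X233.36 Y67.06 F3370
G1 X270.96 Y92.02
G1 X304.22 Y125.54
M5
G0 X96.07 Y102.26
M3 S379
G1 X182.09 Y101.82 F3370
G1 X114.15 Y5.96
M5
G0 X0.00 Y0.00

Since the viewBox matches the mm dimensions, user units are millimetres directly. The only transform is the Y-flip y_m = 167.40 − y_svg.

Shape 1 is a quadratic bezier drawn with `<path>`. Its stroke #0000ff means engrave at S379, F3370. After flipping Y the toolpath is (91.83,100.10) → (151.22,75.42) → (197.85,49.67) → (231.72,22.87).

Shape 2 is a quadratic bezier drawn with `<path>`. Its stroke #0000ff means engrave at S379, F3370. After flipping Y the toolpath is (191.41,50.67) → (233.36,67.06) → (270.96,92.02) → (304.22,125.54).

Shape 3 is a open polyline drawn with `<path>`. Its stroke #0000ff means engrave at S379, F3370. After flipping Y the toolpath is (96.07,102.26) → (182.09,101.82) → (114.15,5.96).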